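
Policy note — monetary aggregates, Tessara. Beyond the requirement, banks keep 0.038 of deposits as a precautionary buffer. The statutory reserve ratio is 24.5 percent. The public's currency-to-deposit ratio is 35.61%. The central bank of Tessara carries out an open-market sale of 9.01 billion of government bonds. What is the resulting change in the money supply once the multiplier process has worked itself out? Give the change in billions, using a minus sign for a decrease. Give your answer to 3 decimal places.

-19.118 billion

The money multiplier is m = (1 + c) / (rr + e + c) = (1 + 0.3561) / (0.245 + 0.038 + 0.3561) ≈ 2.12189.
The sale removes 9.01 billion of base, so ΔM = m × ΔMB = 2.12189 × (−9.01) ≈ -19.1182 billion.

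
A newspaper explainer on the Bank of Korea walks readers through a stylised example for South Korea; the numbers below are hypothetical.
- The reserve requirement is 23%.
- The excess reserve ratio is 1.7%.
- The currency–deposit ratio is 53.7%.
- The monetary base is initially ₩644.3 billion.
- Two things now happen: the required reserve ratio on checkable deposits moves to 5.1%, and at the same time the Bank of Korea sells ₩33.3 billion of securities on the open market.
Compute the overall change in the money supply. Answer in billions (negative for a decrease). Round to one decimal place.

Before: m₁ = (1 + 0.537) / (0.23 + 0.017 + 0.537) ≈ 1.96046, MB₁ = 644.3, so M₁ = 1.96046 × 644.3 ≈ 1263.1244 billion.
After: m₂ = (1 + 0.537) / (0.051 + 0.017 + 0.537) ≈ 2.54050, MB₂ = 644.3 − 33.3 = 611, so M₂ = 2.54050 × 611 = 1552.2455 billion.
ΔM = M₂ − M₁ = 1552.2455 − 1263.1244 = 289.1211 billion.

₩289.1 billion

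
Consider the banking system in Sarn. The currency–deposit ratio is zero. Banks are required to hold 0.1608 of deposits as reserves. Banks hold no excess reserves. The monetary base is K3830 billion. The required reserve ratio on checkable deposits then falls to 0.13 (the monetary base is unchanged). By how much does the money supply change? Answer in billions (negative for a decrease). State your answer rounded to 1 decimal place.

Initially m₁ = 1 / (0.1608) ≈ 6.218905, so M₁ = 6.218905 × 3830 ≈ 23818.4062 billion.
After the change m₂ = 1 / (0.13) ≈ 7.692308, so M₂ = 7.692308 × 3830 ≈ 29461.5396 billion.
ΔM = M₂ − M₁ = 29461.5396 − 23818.4062 = 5643.1334 billion.

K5643.1 billion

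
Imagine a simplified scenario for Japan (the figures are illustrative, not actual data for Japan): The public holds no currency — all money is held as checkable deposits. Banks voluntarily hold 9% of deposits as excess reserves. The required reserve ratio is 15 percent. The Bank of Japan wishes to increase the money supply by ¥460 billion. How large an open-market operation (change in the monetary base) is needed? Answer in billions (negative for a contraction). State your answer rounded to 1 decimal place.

¥110.4 billion

The money multiplier is m = 1 / (rr + e) = 1 / (0.15 + 0.09) ≈ 4.16667.
ΔMB = ΔM / m = (+460) / 4.16667 ≈ 110.3999 billion.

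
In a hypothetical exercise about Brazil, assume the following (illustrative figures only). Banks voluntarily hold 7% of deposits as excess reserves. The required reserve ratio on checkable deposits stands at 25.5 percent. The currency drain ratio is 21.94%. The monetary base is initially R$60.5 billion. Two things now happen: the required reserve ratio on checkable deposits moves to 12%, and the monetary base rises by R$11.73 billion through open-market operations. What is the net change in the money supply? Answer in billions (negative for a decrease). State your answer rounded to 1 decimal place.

R$79.6 billion

Before: m₁ = (1 + 0.2194) / (0.255 + 0.07 + 0.2194) ≈ 2.2399, MB₁ = 60.5, so M₁ = 2.2399 × 60.5 ≈ 135.5139 billion.
After: m₂ = (1 + 0.2194) / (0.12 + 0.07 + 0.2194) ≈ 2.9785, MB₂ = 60.5 + 11.73 = 72.23, so M₂ = 2.9785 × 72.23 ≈ 215.1371 billion.
ΔM = M₂ − M₁ = 215.1371 − 135.5139 = 79.6232 billion.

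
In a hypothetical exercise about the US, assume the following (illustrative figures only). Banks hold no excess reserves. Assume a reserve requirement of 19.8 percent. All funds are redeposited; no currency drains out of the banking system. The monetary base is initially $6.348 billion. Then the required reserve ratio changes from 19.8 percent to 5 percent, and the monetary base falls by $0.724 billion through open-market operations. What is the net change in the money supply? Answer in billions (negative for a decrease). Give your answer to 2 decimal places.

Before: m₁ = 1 / (0.198) ≈ 5.0505, MB₁ = 6.348, so M₁ = 5.0505 × 6.348 ≈ 32.0606 billion.
After: m₂ = 1 / (0.05) = 20, MB₂ = 6.348 − 0.724 = 5.624, so M₂ = 20 × 5.624 = 112.48 billion.
ΔM = M₂ − M₁ = 112.48 − 32.0606 = 80.4194 billion.

$80.42 billion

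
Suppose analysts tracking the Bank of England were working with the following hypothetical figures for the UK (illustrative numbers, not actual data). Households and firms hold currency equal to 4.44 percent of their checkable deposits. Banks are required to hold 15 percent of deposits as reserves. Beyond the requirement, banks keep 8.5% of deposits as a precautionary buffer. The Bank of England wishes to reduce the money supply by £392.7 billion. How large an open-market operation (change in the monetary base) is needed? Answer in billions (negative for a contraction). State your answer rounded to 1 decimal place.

-105.1 billion

The money multiplier is m = (1 + c) / (rr + e + c) = (1 + 0.0444) / (0.15 + 0.085 + 0.0444) ≈ 3.73801.
ΔMB = ΔM / m = (−392.7) / 3.73801 ≈ -105.0559 billion.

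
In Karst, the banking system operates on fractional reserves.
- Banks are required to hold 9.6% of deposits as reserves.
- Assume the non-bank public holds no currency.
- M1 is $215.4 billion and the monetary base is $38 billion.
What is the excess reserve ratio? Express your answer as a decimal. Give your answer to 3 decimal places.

0.080

Using m = M/MB = 215.4/38 ≈ 5.668421. Since m = (1 + c)/(c + rr + e), the denominator satisfies c + rr + e = (1 + c)/m = (1 + 0) / 5.668421 ≈ 0.176416.
With c = 0 and rr = 0.096, the excess reserve ratio is 0.176416 − 0 − 0.096 = 0.080416.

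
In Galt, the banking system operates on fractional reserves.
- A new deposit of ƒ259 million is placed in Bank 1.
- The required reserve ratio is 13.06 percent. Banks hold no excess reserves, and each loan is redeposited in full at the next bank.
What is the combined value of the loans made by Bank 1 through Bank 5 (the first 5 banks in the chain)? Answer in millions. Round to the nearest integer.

Bank i lends (1 − rr)^i of the original deposit: Bank 1 lends 259·0.8694 = 225.1746, Bank 2 lends 259·0.8694² ≈ 195.7668, and so on.
Summing a geometric series: total = 259·[0.8694·(1 − 0.8694^5) / (1 − 0.8694)] ≈ 867.7591 million.

ƒ868 million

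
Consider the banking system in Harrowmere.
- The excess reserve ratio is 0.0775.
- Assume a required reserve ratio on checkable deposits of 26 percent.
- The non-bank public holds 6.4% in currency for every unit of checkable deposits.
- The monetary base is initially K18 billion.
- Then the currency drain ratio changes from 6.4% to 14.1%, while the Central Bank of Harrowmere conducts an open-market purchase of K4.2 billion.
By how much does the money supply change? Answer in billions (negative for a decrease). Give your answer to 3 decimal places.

K5.236 billion

Before: m₁ = (1 + 0.064) / (0.26 + 0.0775 + 0.064) ≈ 2.650062, MB₁ = 18, so M₁ = 2.650062 × 18 ≈ 47.7011 billion.
After: m₂ = (1 + 0.141) / (0.26 + 0.0775 + 0.141) ≈ 2.384535, MB₂ = 18 + 4.2 = 22.2, so M₂ = 2.384535 × 22.2 ≈ 52.9367 billion.
ΔM = M₂ − M₁ = 52.9367 − 47.7011 = 5.2356 billion.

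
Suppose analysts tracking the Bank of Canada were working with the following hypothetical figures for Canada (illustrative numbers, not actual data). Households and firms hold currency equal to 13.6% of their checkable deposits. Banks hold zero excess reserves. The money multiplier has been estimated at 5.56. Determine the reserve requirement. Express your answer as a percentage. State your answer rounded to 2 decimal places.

Using m = 5.56. Since m = (1 + c)/(c + rr + e), the denominator satisfies c + rr + e = (1 + c)/m = (1 + 0.136) / 5.56 ≈ 0.204317.
With c = 0.136 and e = 0, the reserve requirement is 0.204317 − 0.136 − 0 = 0.068317.

6.83%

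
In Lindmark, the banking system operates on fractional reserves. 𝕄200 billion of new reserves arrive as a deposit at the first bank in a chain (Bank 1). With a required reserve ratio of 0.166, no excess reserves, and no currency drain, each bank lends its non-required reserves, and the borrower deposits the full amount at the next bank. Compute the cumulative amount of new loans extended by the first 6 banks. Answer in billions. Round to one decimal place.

Bank i lends (1 − rr)^i of the original deposit: Bank 1 lends 200·0.8340 = 166.8000, Bank 2 lends 200·0.8340² = 139.1112, and so on.
Summing a geometric series: total = 200·[0.8340·(1 − 0.8340^6) / (1 − 0.8340)] ≈ 666.6888 billion.

𝕄666.7 billion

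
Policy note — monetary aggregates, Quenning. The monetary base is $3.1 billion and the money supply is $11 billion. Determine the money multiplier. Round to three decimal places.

The money multiplier is m = M / MB = 11 / 3.1 ≈ 3.54839.

3.548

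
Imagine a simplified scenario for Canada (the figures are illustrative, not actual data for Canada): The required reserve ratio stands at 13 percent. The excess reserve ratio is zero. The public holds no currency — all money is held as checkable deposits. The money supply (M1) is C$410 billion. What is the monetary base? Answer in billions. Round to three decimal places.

C$53.300 billion

With no currency drain and no excess reserves, the money multiplier is m = 1/rr = 1/0.13 ≈ 7.6923077.
The monetary base is MB = M / m = 410 / 7.6923077 ≈ 53.3 billion.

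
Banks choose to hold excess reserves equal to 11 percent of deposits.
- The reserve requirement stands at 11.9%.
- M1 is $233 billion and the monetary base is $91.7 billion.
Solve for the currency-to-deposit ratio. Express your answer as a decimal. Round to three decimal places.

0.271

Using m = M/MB = 233/91.7 ≈ 2.540894. From m = (1 + c)/(c + rr + e), rearranging gives 1 + c = m·(c + rr + e), so c·(1 − m) = m·(rr + e) − 1.
Hence c = [m·(rr + e) − 1]/(1 − m) = [2.540894 × (0.119 + 0.11) − 1] / (1 − 2.540894) ≈ 0.271359.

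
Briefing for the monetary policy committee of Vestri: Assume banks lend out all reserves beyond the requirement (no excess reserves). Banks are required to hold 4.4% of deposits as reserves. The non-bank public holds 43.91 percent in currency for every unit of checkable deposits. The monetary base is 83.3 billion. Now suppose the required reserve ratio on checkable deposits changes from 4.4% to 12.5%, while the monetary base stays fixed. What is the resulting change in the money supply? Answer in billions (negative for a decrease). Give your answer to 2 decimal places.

Initially m₁ = (1 + 0.4391) / (0.044 + 0.4391) ≈ 2.97889, so M₁ = 2.97889 × 83.3 ≈ 248.1415 billion.
After the change m₂ = (1 + 0.4391) / (0.125 + 0.4391) ≈ 2.55114, so M₂ = 2.55114 × 83.3 ≈ 212.51 billion.
ΔM = M₂ − M₁ = 212.51 − 248.1415 = -35.6315 billion.

-35.63 billion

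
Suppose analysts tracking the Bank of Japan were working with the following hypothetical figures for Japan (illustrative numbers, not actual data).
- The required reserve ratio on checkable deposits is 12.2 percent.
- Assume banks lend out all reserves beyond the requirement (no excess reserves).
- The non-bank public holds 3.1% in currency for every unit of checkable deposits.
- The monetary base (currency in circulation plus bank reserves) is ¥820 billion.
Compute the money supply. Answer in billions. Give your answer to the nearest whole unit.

¥5526 billion

The money multiplier is m = (1 + c) / (rr + c) = (1 + 0.031) / (0.122 + 0.031) ≈ 6.7386.
So M = m × MB = 6.7386 × 820 = 5525.652 billion.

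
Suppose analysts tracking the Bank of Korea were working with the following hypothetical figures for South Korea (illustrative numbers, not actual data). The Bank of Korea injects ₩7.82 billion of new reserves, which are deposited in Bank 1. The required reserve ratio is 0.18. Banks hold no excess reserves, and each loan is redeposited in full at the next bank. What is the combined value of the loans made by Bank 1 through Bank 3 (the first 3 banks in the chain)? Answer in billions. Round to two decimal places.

Bank i lends (1 − rr)^i of the original deposit: Bank 1 lends 7.82·0.8200 = 6.4124, Bank 2 lends 7.82·0.8200² ≈ 5.2582, and so on.
Summing a geometric series: total = 7.82·[0.8200·(1 − 0.8200^3) / (1 − 0.8200)] ≈ 15.9823 billion.

₩15.98 billion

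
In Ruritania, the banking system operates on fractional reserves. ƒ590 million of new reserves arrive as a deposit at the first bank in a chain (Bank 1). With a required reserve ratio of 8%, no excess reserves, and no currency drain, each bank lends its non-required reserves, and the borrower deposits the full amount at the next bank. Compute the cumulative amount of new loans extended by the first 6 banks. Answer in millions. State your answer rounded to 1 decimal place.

Bank i lends (1 − rr)^i of the original deposit: Bank 1 lends 590·0.9200 = 542.8000, Bank 2 lends 590·0.9200² = 499.3760, and so on.
Summing a geometric series: total = 590·[0.9200·(1 − 0.9200^6) / (1 − 0.9200)] ≈ 2670.8813 million.

ƒ2670.9 million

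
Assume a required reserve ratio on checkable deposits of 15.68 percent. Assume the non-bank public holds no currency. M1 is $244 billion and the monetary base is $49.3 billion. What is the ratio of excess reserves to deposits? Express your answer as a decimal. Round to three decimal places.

0.045

Using m = M/MB = 244/49.3 ≈ 4.949290. Since m = (1 + c)/(c + rr + e), the denominator satisfies c + rr + e = (1 + c)/m = (1 + 0) / 4.949290 ≈ 0.202049.
With c = 0 and rr = 0.1568, the ratio of excess reserves to deposits is 0.202049 − 0 − 0.1568 = 0.045249.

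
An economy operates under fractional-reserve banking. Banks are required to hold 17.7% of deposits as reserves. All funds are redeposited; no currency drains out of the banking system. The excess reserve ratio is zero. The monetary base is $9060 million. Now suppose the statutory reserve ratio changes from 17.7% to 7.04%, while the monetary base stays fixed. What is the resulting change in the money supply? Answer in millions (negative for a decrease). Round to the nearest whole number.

$77507 million

Initially m₁ = 1 / (0.177) ≈ 5.64972, so M₁ = 5.64972 × 9060 = 51186.4632 million.
After the change m₂ = 1 / (0.0704) ≈ 14.20455, so M₂ = 14.20455 × 9060 = 128693.223 million.
ΔM = M₂ − M₁ = 128693.223 − 51186.4632 = 77506.7598 million.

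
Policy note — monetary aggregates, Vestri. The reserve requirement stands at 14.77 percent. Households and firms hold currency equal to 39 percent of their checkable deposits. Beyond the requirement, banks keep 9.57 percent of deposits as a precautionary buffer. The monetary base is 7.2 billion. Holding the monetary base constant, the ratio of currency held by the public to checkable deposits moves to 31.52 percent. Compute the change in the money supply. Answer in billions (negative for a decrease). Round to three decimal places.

1.152 billion

Initially m₁ = (1 + 0.39) / (0.1477 + 0.0957 + 0.39) ≈ 2.19451, so M₁ = 2.19451 × 7.2 ≈ 15.8005 billion.
After the change m₂ = (1 + 0.3152) / (0.1477 + 0.0957 + 0.3152) ≈ 2.35446, so M₂ = 2.35446 × 7.2 ≈ 16.9521 billion.
ΔM = M₂ − M₁ = 16.9521 − 15.8005 = 1.1516 billion.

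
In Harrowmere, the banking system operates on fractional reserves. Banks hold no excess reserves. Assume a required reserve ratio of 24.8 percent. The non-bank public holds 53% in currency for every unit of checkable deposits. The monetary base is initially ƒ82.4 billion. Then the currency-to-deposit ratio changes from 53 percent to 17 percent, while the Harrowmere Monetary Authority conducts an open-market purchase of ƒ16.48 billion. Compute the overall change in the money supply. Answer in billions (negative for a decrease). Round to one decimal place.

ƒ114.7 billion

Before: m₁ = (1 + 0.53) / (0.248 + 0.53) ≈ 1.9666, MB₁ = 82.4, so M₁ = 1.9666 × 82.4 ≈ 162.0478 billion.
After: m₂ = (1 + 0.17) / (0.248 + 0.17) ≈ 2.7990, MB₂ = 82.4 + 16.48 = 98.88, so M₂ = 2.7990 × 98.88 ≈ 276.7651 billion.
ΔM = M₂ − M₁ = 276.7651 − 162.0478 = 114.7173 billion.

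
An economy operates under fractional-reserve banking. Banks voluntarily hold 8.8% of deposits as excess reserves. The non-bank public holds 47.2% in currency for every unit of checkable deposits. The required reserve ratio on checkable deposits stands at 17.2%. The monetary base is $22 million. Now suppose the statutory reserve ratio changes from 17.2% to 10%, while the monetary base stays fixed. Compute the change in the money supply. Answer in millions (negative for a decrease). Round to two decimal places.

$4.83 million

Initially m₁ = (1 + 0.472) / (0.172 + 0.088 + 0.472) ≈ 2.01093, so M₁ = 2.01093 × 22 ≈ 44.2405 million.
After the change m₂ = (1 + 0.472) / (0.1 + 0.088 + 0.472) ≈ 2.23030, so M₂ = 2.23030 × 22 = 49.0666 million.
ΔM = M₂ − M₁ = 49.0666 − 44.2405 = 4.8261 million.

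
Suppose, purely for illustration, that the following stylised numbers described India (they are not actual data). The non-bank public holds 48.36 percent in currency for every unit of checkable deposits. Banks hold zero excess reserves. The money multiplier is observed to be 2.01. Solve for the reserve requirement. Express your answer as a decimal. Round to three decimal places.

Using m = 2.01. Since m = (1 + c)/(c + rr + e), the denominator satisfies c + rr + e = (1 + c)/m = (1 + 0.4836) / 2.01 ≈ 0.738109.
With c = 0.4836 and e = 0, the reserve requirement is 0.738109 − 0.4836 − 0 = 0.254509.

0.255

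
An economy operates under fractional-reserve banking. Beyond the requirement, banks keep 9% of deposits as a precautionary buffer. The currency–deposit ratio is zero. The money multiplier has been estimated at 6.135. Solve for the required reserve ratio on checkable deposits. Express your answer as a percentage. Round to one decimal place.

Using m = 6.135. Since m = (1 + c)/(c + rr + e), the denominator satisfies c + rr + e = (1 + c)/m = (1 + 0) / 6.135 ≈ 0.162999.
With c = 0 and e = 0.09, the required reserve ratio on checkable deposits is 0.162999 − 0 − 0.09 = 0.072999.

7.3%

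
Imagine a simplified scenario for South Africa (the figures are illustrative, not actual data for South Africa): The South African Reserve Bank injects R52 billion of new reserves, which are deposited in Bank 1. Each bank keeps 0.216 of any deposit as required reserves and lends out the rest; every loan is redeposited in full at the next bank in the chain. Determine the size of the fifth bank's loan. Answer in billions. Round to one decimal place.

Each bank lends a fraction (1 − rr) = 0.7840 of the deposit it receives, so Bank 5 receives 52·0.7840^4 and lends 52·0.7840^5 ≈ 15.4022 billion.

R15.4 billion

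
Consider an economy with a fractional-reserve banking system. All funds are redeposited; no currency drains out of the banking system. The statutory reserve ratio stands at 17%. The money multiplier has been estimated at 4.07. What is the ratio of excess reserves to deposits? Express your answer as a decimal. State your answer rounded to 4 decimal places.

0.0757

Using m = 4.07. Since m = (1 + c)/(c + rr + e), the denominator satisfies c + rr + e = (1 + c)/m = (1 + 0) / 4.07 ≈ 0.245700.
With c = 0 and rr = 0.17, the ratio of excess reserves to deposits is 0.245700 − 0 − 0.17 = 0.0757.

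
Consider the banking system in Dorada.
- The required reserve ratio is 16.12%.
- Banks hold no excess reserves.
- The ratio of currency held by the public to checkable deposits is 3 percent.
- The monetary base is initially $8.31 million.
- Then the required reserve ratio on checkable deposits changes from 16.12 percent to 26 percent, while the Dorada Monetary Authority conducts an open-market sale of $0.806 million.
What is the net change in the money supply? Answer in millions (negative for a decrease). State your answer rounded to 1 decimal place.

-18.1 million

Before: m₁ = (1 + 0.03) / (0.1612 + 0.03) ≈ 5.3870, MB₁ = 8.31, so M₁ = 5.3870 × 8.31 ≈ 44.766 million.
After: m₂ = (1 + 0.03) / (0.26 + 0.03) ≈ 3.5517, MB₂ = 8.31 − 0.806 = 7.504, so M₂ = 3.5517 × 7.504 ≈ 26.652 million.
ΔM = M₂ − M₁ = 26.652 − 44.766 = -18.114 million.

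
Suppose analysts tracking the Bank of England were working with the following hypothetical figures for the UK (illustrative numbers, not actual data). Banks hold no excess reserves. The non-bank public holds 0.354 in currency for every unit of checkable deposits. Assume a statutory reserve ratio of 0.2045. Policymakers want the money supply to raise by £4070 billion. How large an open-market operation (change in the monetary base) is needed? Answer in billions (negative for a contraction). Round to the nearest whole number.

The money multiplier is m = (1 + c) / (rr + c) = (1 + 0.354) / (0.2045 + 0.354) ≈ 2.42435.
ΔMB = ΔM / m = (+4070) / 2.42435 ≈ 1678.8005 billion.

£1679 billion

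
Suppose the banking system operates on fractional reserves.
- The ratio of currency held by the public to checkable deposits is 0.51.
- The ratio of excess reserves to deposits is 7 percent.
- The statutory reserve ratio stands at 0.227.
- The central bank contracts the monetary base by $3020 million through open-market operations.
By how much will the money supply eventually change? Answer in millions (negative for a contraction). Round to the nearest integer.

-5651 million

The money multiplier is m = (1 + c) / (rr + e + c) = (1 + 0.51) / (0.227 + 0.07 + 0.51) ≈ 1.87113.
The sale removes 3020 million of base, so ΔM = m × ΔMB = 1.87113 × (−3020) = -5650.8126 million.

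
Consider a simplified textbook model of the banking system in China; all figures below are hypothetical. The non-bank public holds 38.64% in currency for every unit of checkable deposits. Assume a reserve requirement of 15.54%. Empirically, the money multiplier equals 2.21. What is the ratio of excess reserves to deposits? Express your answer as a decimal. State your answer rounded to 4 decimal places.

Using m = 2.21. Since m = (1 + c)/(c + rr + e), the denominator satisfies c + rr + e = (1 + c)/m = (1 + 0.3864) / 2.21 ≈ 0.627330.
With c = 0.3864 and rr = 0.1554, the ratio of excess reserves to deposits is 0.627330 − 0.3864 − 0.1554 = 0.08553.

0.0855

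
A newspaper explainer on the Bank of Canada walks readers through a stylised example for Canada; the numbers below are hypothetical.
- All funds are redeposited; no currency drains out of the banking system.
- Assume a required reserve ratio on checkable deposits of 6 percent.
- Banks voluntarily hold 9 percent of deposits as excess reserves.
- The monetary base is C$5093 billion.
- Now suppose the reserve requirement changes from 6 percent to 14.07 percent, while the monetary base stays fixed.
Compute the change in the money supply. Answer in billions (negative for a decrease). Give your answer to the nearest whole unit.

-11877 billion

Initially m₁ = 1 / (0.06 + 0.09) ≈ 6.66667, so M₁ = 6.66667 × 5093 ≈ 33953.3503 billion.
After the change m₂ = 1 / (0.1407 + 0.09) ≈ 4.33463, so M₂ = 4.33463 × 5093 ≈ 22076.2706 billion.
ΔM = M₂ − M₁ = 22076.2706 − 33953.3503 = -11877.0797 billion.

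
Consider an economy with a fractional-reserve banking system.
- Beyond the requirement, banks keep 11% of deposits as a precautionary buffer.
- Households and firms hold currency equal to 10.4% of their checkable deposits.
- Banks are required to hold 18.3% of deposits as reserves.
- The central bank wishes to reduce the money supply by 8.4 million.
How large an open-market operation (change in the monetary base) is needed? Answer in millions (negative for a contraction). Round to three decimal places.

-3.021 million

The money multiplier is m = (1 + c) / (rr + e + c) = (1 + 0.104) / (0.183 + 0.11 + 0.104) ≈ 2.78086.
ΔMB = ΔM / m = (−8.4) / 2.78086 ≈ -3.0206 million.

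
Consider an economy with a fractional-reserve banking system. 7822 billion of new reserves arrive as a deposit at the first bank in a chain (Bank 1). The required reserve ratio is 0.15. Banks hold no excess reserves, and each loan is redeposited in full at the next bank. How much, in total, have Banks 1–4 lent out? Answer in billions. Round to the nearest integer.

Bank i lends (1 − rr)^i of the original deposit: Bank 1 lends 7822·0.8500 = 6648.7000, Bank 2 lends 7822·0.8500² = 5651.3950, and so on.
Summing a geometric series: total = 7822·[0.8500·(1 − 0.8500^4) / (1 − 0.8500)] ≈ 21186.9136 billion.

21187 billion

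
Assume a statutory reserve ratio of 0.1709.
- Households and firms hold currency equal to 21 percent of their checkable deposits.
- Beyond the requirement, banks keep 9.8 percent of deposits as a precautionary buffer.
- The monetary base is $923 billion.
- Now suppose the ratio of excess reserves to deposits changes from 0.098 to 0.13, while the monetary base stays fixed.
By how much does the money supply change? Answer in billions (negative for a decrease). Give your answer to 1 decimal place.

Initially m₁ = (1 + 0.21) / (0.1709 + 0.098 + 0.21) ≈ 2.52662, so M₁ = 2.52662 × 923 ≈ 2332.0703 billion.
After the change m₂ = (1 + 0.21) / (0.1709 + 0.13 + 0.21) ≈ 2.36837, so M₂ = 2.36837 × 923 ≈ 2186.0055 billion.
ΔM = M₂ − M₁ = 2186.0055 − 2332.0703 = -146.0648 billion.

-146.1 billion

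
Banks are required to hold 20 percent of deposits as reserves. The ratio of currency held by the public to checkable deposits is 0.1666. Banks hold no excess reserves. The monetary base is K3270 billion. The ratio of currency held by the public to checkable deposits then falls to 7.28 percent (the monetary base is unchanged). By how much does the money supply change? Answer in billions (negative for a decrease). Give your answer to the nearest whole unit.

Initially m₁ = (1 + 0.1666) / (0.2 + 0.1666) ≈ 3.18221, so M₁ = 3.18221 × 3270 = 10405.8267 billion.
After the change m₂ = (1 + 0.0728) / (0.2 + 0.0728) ≈ 3.93255, so M₂ = 3.93255 × 3270 = 12859.4385 billion.
ΔM = M₂ − M₁ = 12859.4385 − 10405.8267 = 2453.6118 billion.

K2454 billion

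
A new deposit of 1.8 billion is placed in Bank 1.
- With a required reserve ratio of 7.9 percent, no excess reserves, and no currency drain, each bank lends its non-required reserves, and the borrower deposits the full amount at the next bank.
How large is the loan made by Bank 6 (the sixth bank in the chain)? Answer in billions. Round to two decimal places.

Each bank lends a fraction (1 − rr) = 0.9210 of the deposit it receives, so Bank 6 receives 1.8·0.9210^5 and lends 1.8·0.9210^6 ≈ 1.0986 billion.

1.10 billion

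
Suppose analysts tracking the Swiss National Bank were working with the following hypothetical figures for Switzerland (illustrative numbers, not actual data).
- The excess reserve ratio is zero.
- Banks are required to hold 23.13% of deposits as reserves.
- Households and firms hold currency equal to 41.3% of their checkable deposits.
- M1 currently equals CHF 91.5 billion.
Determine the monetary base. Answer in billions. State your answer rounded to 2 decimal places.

The money multiplier is m = (1 + c) / (rr + c) = (1 + 0.413) / (0.2313 + 0.413) ≈ 2.19308.
MB = M / m = 91.5 / 2.19308 ≈ 41.7221 billion.

CHF 41.72 billion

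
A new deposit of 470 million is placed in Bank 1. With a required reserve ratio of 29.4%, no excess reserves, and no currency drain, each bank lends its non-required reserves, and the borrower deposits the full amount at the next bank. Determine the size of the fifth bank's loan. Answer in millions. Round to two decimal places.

Each bank lends a fraction (1 − rr) = 0.7060 of the deposit it receives, so Bank 5 receives 470·0.7060^4 and lends 470·0.7060^5 ≈ 82.4368 million.

82.44 million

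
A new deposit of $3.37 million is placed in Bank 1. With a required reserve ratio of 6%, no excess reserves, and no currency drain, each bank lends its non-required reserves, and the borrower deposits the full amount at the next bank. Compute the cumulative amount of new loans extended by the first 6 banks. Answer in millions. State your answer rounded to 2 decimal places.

Bank i lends (1 − rr)^i of the original deposit: Bank 1 lends 3.37·0.9400 = 3.1678, Bank 2 lends 3.37·0.9400² ≈ 2.9777, and so on.
Summing a geometric series: total = 3.37·[0.9400·(1 − 0.9400^6) / (1 − 0.9400)] ≈ 16.3738 million.

$16.37 million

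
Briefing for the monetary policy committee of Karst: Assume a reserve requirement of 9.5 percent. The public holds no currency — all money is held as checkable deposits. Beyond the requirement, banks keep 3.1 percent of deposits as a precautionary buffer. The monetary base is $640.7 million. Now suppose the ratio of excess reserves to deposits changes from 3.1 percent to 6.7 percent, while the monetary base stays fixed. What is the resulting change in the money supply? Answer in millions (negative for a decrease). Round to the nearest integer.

Initially m₁ = 1 / (0.095 + 0.031) ≈ 7.9365, so M₁ = 7.9365 × 640.7 ≈ 5084.9155 million.
After the change m₂ = 1 / (0.095 + 0.067) ≈ 6.1728, so M₂ = 6.1728 × 640.7 ≈ 3954.913 million.
ΔM = M₂ − M₁ = 3954.913 − 5084.9155 = -1130.0025 million.

-1130 million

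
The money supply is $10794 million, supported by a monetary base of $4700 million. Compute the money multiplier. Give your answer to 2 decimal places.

2.30

The money multiplier is m = M / MB = 10794 / 4700 ≈ 2.29660.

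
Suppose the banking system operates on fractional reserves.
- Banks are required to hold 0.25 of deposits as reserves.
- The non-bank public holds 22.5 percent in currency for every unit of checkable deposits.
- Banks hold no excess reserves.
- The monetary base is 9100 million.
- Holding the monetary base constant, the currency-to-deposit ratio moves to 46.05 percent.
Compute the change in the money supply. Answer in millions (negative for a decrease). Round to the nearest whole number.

Initially m₁ = (1 + 0.225) / (0.25 + 0.225) ≈ 2.57895, so M₁ = 2.57895 × 9100 = 23468.445 million.
After the change m₂ = (1 + 0.4605) / (0.25 + 0.4605) ≈ 2.05559, so M₂ = 2.05559 × 9100 = 18705.869 million.
ΔM = M₂ − M₁ = 18705.869 − 23468.445 = -4762.576 million.

-4763 million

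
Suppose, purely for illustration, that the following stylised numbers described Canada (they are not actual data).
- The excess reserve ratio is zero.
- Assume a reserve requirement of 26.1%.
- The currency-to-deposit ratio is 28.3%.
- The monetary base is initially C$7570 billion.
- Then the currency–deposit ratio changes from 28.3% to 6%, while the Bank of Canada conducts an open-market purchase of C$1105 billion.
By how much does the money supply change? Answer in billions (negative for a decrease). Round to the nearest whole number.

C$10793 billion

Before: m₁ = (1 + 0.283) / (0.261 + 0.283) ≈ 2.35846, MB₁ = 7570, so M₁ = 2.35846 × 7570 = 17853.5422 billion.
After: m₂ = (1 + 0.06) / (0.261 + 0.06) ≈ 3.30218, MB₂ = 7570 + 1105 = 8675, so M₂ = 3.30218 × 8675 = 28646.4115 billion.
ΔM = M₂ − M₁ = 28646.4115 − 17853.5422 = 10792.8693 billion.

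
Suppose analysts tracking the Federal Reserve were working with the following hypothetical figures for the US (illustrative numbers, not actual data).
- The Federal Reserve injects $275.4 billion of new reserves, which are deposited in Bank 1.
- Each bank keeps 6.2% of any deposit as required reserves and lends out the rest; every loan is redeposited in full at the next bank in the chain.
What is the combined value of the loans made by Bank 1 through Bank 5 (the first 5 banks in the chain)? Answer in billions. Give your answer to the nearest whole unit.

Bank i lends (1 − rr)^i of the original deposit: Bank 1 lends 275.4·0.9380 = 258.3252, Bank 2 lends 275.4·0.9380² ≈ 242.3090, and so on.
Summing a geometric series: total = 275.4·[0.9380·(1 − 0.9380^5) / (1 − 0.9380)] ≈ 1141.0904 billion.

$1141 billion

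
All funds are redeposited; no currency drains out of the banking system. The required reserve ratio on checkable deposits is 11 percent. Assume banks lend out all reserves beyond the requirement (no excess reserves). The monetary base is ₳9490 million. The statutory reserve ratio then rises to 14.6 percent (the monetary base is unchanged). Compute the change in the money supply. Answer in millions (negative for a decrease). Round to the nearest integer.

-21273 million

Initially m₁ = 1 / (0.11) ≈ 9.09091, so M₁ = 9.09091 × 9490 = 86272.7359 million.
After the change m₂ = 1 / (0.146) ≈ 6.84932, so M₂ = 6.84932 × 9490 = 65000.0468 million.
ΔM = M₂ − M₁ = 65000.0468 − 86272.7359 = -21272.6891 million.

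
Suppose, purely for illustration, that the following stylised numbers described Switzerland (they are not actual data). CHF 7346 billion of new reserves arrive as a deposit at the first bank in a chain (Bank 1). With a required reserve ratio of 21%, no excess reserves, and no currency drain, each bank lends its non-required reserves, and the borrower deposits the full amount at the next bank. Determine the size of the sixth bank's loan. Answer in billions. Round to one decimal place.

Each bank lends a fraction (1 − rr) = 0.7900 of the deposit it receives, so Bank 6 receives 7346·0.7900^5 and lends 7346·0.7900^6 ≈ 1785.7204 billion.

CHF 1785.7 billion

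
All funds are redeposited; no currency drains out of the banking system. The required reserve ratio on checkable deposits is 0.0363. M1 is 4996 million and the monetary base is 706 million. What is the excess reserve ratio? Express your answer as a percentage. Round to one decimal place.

10.5%

Using m = M/MB = 4996/706 ≈ 7.076487. Since m = (1 + c)/(c + rr + e), the denominator satisfies c + rr + e = (1 + c)/m = (1 + 0) / 7.076487 ≈ 0.141313.
With c = 0 and rr = 0.0363, the excess reserve ratio is 0.141313 − 0 − 0.0363 = 0.105013.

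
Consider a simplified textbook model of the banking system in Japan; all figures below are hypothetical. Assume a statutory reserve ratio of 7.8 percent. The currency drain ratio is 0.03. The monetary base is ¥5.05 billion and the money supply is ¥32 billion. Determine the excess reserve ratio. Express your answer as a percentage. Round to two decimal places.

Using m = M/MB = 32/5.05 ≈ 6.336634. Since m = (1 + c)/(c + rr + e), the denominator satisfies c + rr + e = (1 + c)/m = (1 + 0.03) / 6.336634 ≈ 0.162547.
With c = 0.03 and rr = 0.078, the excess reserve ratio is 0.162547 − 0.03 − 0.078 = 0.054547.

5.45%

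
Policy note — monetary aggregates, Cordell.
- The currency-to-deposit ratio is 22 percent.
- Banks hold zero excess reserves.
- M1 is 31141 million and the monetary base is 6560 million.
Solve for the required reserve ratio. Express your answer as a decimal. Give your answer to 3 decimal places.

0.037

Using m = M/MB = 31141/6560 ≈ 4.747104. Since m = (1 + c)/(c + rr + e), the denominator satisfies c + rr + e = (1 + c)/m = (1 + 0.22) / 4.747104 ≈ 0.256999.
With c = 0.22 and e = 0, the required reserve ratio is 0.256999 − 0.22 − 0 = 0.036999.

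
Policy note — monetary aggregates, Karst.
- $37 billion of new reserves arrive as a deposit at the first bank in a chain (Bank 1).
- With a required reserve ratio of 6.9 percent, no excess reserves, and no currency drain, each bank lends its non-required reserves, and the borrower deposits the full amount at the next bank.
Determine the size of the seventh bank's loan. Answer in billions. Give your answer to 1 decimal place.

Each bank lends a fraction (1 − rr) = 0.9310 of the deposit it receives, so Bank 7 receives 37·0.9310^6 and lends 37·0.9310^7 ≈ 22.4310 billion.

$22.4 billion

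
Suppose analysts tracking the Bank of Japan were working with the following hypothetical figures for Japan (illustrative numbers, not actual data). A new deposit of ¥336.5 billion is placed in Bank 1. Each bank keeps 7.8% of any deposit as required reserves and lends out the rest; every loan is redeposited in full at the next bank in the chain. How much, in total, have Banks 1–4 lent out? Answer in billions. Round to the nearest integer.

¥1103 billion

Bank i lends (1 − rr)^i of the original deposit: Bank 1 lends 336.5·0.9220 = 310.2530, Bank 2 lends 336.5·0.9220² ≈ 286.0533, and so on.
Summing a geometric series: total = 336.5·[0.9220·(1 − 0.9220^4) / (1 − 0.9220)] ≈ 1103.2167 billion.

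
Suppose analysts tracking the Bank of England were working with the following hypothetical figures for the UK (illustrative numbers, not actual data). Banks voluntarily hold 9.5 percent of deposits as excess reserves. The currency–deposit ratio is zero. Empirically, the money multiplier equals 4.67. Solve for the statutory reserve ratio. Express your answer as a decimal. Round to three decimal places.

Using m = 4.67. Since m = (1 + c)/(c + rr + e), the denominator satisfies c + rr + e = (1 + c)/m = (1 + 0) / 4.67 ≈ 0.214133.
With c = 0 and e = 0.095, the statutory reserve ratio is 0.214133 − 0 − 0.095 = 0.119133.

0.119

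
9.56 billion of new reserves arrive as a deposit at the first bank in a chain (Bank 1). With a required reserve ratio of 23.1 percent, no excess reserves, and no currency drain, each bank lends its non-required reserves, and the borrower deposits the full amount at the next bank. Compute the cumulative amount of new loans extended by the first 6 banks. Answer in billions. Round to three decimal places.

25.244 billion

Bank i lends (1 − rr)^i of the original deposit: Bank 1 lends 9.56·0.7690 ≈ 7.3516, Bank 2 lends 9.56·0.7690² ≈ 5.6534, and so on.
Summing a geometric series: total = 9.56·[0.7690·(1 − 0.7690^6) / (1 − 0.7690)] ≈ 25.2437 billion.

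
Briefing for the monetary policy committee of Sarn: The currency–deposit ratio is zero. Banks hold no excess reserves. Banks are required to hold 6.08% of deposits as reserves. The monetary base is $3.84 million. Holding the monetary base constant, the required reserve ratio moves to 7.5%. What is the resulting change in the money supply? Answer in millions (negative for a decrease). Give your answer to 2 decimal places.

Initially m₁ = 1 / (0.0608) ≈ 16.4474, so M₁ = 16.4474 × 3.84 ≈ 63.158 million.
After the change m₂ = 1 / (0.075) ≈ 13.3333, so M₂ = 13.3333 × 3.84 ≈ 51.1999 million.
ΔM = M₂ − M₁ = 51.1999 − 63.158 = -11.9581 million.

-11.96 million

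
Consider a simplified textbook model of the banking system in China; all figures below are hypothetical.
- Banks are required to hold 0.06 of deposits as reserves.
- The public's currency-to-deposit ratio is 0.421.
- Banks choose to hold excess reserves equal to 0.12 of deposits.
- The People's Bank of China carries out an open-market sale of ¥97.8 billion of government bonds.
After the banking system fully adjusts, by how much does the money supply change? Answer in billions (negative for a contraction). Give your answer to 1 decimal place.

-231.2 billion

The money multiplier is m = (1 + c) / (rr + e + c) = (1 + 0.421) / (0.06 + 0.12 + 0.421) ≈ 2.3644.
The sale removes 97.8 billion of base, so ΔM = m × ΔMB = 2.3644 × (−97.8) ≈ -231.2383 billion.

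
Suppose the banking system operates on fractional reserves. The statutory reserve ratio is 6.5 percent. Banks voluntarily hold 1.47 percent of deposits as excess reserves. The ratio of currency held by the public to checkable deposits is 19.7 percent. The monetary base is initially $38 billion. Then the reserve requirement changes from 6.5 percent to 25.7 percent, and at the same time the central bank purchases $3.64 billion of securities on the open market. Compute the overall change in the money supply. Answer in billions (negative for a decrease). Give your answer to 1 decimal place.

Before: m₁ = (1 + 0.197) / (0.065 + 0.0147 + 0.197) ≈ 4.3260, MB₁ = 38, so M₁ = 4.3260 × 38 = 164.388 billion.
After: m₂ = (1 + 0.197) / (0.257 + 0.0147 + 0.197) ≈ 2.5539, MB₂ = 38 + 3.64 = 41.64, so M₂ = 2.5539 × 41.64 ≈ 106.3444 billion.
ΔM = M₂ − M₁ = 106.3444 − 164.388 = -58.0436 billion.

-58.0 billion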